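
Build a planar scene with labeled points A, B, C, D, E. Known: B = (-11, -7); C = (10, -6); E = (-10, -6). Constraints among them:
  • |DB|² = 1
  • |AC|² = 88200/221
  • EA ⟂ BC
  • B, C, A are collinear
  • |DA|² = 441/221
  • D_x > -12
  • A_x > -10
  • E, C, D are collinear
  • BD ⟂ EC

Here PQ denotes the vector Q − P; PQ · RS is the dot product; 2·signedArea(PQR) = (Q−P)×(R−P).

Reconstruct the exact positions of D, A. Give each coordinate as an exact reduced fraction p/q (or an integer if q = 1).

A = (-2200/221, -1536/221)
D = (-11, -6)

1. D_x = -11  [E, C, D are collinear ∩ BD ⟂ EC]
2. D_y = -6  [E, C, D are collinear ∩ BD ⟂ EC]
   → D = (-11, -6)
3. A_x = -2200/221  [B, C, A are collinear ∩ EA ⟂ BC]
4. A_y = -1536/221  [B, C, A are collinear ∩ EA ⟂ BC]
   → A = (-2200/221, -1536/221)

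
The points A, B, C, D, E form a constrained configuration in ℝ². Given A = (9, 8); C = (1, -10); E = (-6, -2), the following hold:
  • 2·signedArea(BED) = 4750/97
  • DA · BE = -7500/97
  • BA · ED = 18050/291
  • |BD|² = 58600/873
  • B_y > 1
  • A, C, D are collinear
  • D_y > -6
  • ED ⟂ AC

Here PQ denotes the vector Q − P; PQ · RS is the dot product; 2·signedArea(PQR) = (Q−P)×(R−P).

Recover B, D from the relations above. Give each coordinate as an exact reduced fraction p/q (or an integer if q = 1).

B = (-1, 4/3)
D = (273/97, -574/97)

1. D_x = 273/97  [A, C, D are collinear ∩ ED ⟂ AC]
2. D_y = -574/97  [A, C, D are collinear ∩ ED ⟂ AC]
   → D = (273/97, -574/97)
3. B_x = -1  [2·signedArea(BED) = 4750/97 ∩ BA · ED = 18050/291]
4. B_y = 4/3  [2·signedArea(BED) = 4750/97 ∩ BA · ED = 18050/291]
   → B = (-1, 4/3)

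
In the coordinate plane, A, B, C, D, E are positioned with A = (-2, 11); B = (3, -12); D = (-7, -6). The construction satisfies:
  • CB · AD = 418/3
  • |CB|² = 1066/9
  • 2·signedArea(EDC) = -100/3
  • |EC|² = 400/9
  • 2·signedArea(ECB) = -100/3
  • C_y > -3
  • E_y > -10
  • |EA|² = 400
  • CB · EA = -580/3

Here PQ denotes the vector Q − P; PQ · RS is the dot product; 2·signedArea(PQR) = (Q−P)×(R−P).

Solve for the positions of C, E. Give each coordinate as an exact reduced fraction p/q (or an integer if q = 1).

1. C_x = -2  [line 5·x + 17·y + 149/3 = 0 ∩ |CB|² = 1066/9]
2. C_y = -7/3  [line 5·x + 17·y + 149/3 = 0 ∩ |CB|² = 1066/9]
   → C = (-2, -7/3)
3. E_x = -2  [CB · EA = -580/3 ∩ 2·signedArea(EDC) = -100/3]
4. E_y = -9  [CB · EA = -580/3 ∩ 2·signedArea(EDC) = -100/3]
   → E = (-2, -9)

C = (-2, -7/3)
E = (-2, -9)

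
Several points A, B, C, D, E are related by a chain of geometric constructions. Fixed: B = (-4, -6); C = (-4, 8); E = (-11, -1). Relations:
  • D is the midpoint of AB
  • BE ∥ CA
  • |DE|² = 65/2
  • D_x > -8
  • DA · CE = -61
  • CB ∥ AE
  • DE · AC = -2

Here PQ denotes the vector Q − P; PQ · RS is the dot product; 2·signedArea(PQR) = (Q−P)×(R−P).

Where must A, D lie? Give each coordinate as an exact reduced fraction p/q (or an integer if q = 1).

A = (-11, 13)
D = (-15/2, 7/2)

1. A_x = -11  [CB ∥ AE ∩ BE ∥ CA]
2. A_y = 13  [CB ∥ AE ∩ BE ∥ CA]
   → A = (-11, 13)
3. D_x = -15/2  [D is the midpoint of AB]
4. D_y = 7/2  [D is the midpoint of AB]
   → D = (-15/2, 7/2)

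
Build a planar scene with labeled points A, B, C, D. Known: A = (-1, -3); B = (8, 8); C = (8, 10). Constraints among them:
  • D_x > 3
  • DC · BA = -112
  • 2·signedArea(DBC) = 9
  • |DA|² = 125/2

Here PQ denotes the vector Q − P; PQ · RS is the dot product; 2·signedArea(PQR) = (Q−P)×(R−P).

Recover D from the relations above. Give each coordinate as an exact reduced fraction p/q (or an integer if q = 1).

D = (7/2, 7/2)

1. D_x = 7/2  [2·signedArea(DBC) = 9 ∩ DC · BA = -112]
2. D_y = 7/2  [2·signedArea(DBC) = 9 ∩ DC · BA = -112]
   → D = (7/2, 7/2)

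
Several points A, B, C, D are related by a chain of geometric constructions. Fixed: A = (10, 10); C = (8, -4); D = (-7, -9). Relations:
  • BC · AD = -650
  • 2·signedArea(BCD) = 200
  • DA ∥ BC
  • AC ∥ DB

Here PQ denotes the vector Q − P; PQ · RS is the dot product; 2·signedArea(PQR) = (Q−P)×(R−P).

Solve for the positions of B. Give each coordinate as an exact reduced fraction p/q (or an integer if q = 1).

1. B_x = -9  [DA ∥ BC ∩ AC ∥ DB]
2. B_y = -23  [DA ∥ BC ∩ AC ∥ DB]
   → B = (-9, -23)

B = (-9, -23)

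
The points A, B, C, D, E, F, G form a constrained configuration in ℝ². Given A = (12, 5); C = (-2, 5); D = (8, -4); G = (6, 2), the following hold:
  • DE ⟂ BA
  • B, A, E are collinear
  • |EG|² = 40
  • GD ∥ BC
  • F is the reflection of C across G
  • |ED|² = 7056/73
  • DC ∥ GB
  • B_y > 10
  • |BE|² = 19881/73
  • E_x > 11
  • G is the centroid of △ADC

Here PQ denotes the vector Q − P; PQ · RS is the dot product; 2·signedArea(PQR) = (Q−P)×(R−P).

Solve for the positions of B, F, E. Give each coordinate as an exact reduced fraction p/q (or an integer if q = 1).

1. B_x = -4  [GD ∥ BC ∩ DC ∥ GB]
2. B_y = 11  [GD ∥ BC ∩ DC ∥ GB]
   → B = (-4, 11)
3. F_x = 14  [F is the reflection of C across G]
4. F_y = -1  [F is the reflection of C across G]
   → F = (14, -1)
5. E_x = 836/73  [B, A, E are collinear ∩ DE ⟂ BA]
6. E_y = 380/73  [B, A, E are collinear ∩ DE ⟂ BA]
   → E = (836/73, 380/73)

B = (-4, 11)
E = (836/73, 380/73)
F = (14, -1)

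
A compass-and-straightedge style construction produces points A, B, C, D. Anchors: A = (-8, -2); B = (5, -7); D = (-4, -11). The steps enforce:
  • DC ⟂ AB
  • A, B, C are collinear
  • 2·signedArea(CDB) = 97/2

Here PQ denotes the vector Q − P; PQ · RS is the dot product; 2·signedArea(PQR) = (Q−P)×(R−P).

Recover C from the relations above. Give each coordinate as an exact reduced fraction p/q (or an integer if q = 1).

C = (-3/2, -9/2)

1. C_x = -3/2  [A, B, C are collinear ∩ DC ⟂ AB]
2. C_y = -9/2  [A, B, C are collinear ∩ DC ⟂ AB]
   → C = (-3/2, -9/2)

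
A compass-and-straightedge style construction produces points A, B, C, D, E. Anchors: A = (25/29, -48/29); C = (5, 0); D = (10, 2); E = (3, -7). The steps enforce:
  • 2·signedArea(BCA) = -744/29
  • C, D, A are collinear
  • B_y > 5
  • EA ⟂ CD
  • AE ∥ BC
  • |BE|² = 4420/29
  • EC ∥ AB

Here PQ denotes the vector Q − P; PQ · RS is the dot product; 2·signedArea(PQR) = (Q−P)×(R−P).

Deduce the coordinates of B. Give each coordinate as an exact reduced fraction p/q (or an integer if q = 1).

B = (83/29, 155/29)

1. B_x = 83/29  [AE ∥ BC ∩ EC ∥ AB]
2. B_y = 155/29  [AE ∥ BC ∩ EC ∥ AB]
   → B = (83/29, 155/29)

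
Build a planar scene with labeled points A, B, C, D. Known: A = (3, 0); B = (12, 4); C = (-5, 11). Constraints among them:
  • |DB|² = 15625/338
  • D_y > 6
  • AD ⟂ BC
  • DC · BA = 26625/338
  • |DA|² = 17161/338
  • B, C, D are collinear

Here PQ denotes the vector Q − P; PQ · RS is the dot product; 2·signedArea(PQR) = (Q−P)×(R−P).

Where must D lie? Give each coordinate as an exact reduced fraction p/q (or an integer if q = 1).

1. D_x = 1931/338  [B, C, D are collinear ∩ AD ⟂ BC]
2. D_y = 2227/338  [B, C, D are collinear ∩ AD ⟂ BC]
   → D = (1931/338, 2227/338)

D = (1931/338, 2227/338)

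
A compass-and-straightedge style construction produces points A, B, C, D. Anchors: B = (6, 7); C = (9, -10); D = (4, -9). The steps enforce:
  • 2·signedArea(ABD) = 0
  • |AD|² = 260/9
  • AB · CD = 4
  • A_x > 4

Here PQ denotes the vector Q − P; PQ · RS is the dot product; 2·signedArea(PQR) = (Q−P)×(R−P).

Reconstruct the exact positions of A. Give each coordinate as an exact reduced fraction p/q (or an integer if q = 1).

1. A_x = 14/3  [2·signedArea(ABD) = 0 ∩ AB · CD = 4]
2. A_y = -11/3  [2·signedArea(ABD) = 0 ∩ AB · CD = 4]
   → A = (14/3, -11/3)

A = (14/3, -11/3)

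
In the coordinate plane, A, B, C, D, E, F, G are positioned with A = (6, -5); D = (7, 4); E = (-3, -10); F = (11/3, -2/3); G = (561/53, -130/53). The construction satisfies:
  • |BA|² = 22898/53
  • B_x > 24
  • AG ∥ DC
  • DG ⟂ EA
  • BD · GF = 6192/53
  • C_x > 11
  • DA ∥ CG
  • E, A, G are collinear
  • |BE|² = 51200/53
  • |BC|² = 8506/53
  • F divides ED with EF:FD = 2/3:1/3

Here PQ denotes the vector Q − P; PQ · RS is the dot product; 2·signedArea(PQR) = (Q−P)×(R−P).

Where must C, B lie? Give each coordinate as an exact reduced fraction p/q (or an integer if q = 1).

B = (1281/53, 270/53)
C = (614/53, 347/53)

1. C_x = 614/53  [DA ∥ CG ∩ AG ∥ DC]
2. C_y = 347/53  [DA ∥ CG ∩ AG ∥ DC]
   → C = (614/53, 347/53)
3. B_x = 1281/53  [line 1100/159·x + -284/159·y + -8380/53 = 0 ∩ |BA|² = 22898/53]
4. B_y = 270/53  [line 1100/159·x + -284/159·y + -8380/53 = 0 ∩ |BA|² = 22898/53]
   → B = (1281/53, 270/53)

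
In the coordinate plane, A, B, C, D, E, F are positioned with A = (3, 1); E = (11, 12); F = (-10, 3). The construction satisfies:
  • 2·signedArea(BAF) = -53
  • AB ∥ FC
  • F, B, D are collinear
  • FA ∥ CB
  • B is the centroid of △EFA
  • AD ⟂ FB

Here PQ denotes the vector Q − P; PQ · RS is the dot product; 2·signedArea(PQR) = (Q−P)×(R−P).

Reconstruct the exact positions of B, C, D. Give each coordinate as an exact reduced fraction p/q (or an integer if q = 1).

B = (4/3, 16/3)
C = (-35/3, 22/3)
D = (2502/1205, 6611/1205)

1. B_x = 4/3  [B is the centroid of △EFA]
2. B_y = 16/3  [B is the centroid of △EFA]
   → B = (4/3, 16/3)
3. C_x = -35/3  [FA ∥ CB ∩ AB ∥ FC]
4. C_y = 22/3  [FA ∥ CB ∩ AB ∥ FC]
   → C = (-35/3, 22/3)
5. D_x = 2502/1205  [F, B, D are collinear ∩ AD ⟂ FB]
6. D_y = 6611/1205  [F, B, D are collinear ∩ AD ⟂ FB]
   → D = (2502/1205, 6611/1205)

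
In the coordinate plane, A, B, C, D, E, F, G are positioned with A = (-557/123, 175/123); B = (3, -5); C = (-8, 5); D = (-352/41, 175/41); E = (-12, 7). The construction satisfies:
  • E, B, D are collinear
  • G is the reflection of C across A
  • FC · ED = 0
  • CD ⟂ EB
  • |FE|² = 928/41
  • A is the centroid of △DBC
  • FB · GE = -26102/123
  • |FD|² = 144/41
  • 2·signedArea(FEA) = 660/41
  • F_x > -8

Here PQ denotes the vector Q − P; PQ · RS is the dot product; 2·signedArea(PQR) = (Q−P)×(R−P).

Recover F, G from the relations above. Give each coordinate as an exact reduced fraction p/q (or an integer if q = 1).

F = (-304/41, 235/41)
G = (-130/123, -265/123)

1. F_x = -304/41  [FC · ED = 0 ∩ 2·signedArea(FEA) = 660/41]
2. F_y = 235/41  [FC · ED = 0 ∩ 2·signedArea(FEA) = 660/41]
   → F = (-304/41, 235/41)
3. G_x = -130/123  [G is the reflection of C across A]
4. G_y = -265/123  [G is the reflection of C across A]
   → G = (-130/123, -265/123)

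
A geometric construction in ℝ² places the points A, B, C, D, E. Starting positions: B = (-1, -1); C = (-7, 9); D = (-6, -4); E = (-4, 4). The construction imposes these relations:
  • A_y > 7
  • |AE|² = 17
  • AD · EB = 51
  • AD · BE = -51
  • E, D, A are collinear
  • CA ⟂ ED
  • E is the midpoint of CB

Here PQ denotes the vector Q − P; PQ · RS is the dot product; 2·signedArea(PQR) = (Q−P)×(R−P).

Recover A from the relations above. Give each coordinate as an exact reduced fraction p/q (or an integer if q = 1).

A = (-3, 8)

1. A_x = -3  [E, D, A are collinear ∩ CA ⟂ ED]
2. A_y = 8  [E, D, A are collinear ∩ CA ⟂ ED]
   → A = (-3, 8)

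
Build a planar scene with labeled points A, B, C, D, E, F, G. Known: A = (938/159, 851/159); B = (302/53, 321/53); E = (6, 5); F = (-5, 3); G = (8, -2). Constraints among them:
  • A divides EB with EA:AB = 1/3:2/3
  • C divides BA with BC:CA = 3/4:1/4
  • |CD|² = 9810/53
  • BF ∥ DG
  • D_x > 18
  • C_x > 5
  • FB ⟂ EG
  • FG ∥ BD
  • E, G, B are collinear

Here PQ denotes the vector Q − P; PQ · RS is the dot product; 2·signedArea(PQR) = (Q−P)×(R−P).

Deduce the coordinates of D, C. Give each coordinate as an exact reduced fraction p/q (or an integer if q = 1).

C = (310/53, 293/53)
D = (991/53, 56/53)

1. D_x = 991/53  [BF ∥ DG ∩ FG ∥ BD]
2. D_y = 56/53  [BF ∥ DG ∩ FG ∥ BD]
   → D = (991/53, 56/53)
3. C_x = 310/53  [C divides BA with BC:CA = 3/4:1/4]
4. C_y = 293/53  [C divides BA with BC:CA = 3/4:1/4]
   → C = (310/53, 293/53)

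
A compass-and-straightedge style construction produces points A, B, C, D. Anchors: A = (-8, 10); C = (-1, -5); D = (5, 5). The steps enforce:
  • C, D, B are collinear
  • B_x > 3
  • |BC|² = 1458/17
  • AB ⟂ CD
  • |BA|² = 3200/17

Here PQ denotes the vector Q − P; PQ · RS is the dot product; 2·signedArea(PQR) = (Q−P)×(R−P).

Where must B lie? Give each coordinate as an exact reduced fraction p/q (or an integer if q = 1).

B = (64/17, 50/17)

1. B_x = 64/17  [C, D, B are collinear ∩ AB ⟂ CD]
2. B_y = 50/17  [C, D, B are collinear ∩ AB ⟂ CD]
   → B = (64/17, 50/17)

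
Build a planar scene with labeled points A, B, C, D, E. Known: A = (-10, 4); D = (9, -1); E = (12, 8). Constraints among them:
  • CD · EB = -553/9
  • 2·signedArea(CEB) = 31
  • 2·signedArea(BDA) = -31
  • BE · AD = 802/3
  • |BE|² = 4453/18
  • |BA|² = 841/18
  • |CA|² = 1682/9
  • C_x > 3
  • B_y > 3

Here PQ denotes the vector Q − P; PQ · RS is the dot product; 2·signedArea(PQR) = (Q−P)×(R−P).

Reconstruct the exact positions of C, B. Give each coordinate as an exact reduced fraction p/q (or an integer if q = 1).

B = (-19/6, 23/6)
C = (11/3, 11/3)

1. B_x = -19/6  [2·signedArea(BDA) = -31 ∩ BE · AD = 802/3]
2. B_y = 23/6  [2·signedArea(BDA) = -31 ∩ BE · AD = 802/3]
   → B = (-19/6, 23/6)
3. C_x = 11/3  [2·signedArea(CEB) = 31 ∩ CD · EB = -553/9]
4. C_y = 11/3  [2·signedArea(CEB) = 31 ∩ CD · EB = -553/9]
   → C = (11/3, 11/3)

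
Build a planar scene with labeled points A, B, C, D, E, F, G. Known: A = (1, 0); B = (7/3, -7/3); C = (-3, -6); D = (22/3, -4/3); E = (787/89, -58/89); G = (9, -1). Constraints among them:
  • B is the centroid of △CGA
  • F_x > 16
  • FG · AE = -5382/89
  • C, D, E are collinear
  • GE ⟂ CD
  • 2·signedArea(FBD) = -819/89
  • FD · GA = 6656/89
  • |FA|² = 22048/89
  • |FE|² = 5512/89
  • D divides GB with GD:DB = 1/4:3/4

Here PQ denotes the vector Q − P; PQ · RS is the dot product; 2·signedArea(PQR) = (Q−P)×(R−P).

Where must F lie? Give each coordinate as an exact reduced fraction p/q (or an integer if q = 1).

F = (1485/89, -116/89)

1. F_x = 1485/89  [FD · GA = 6656/89 ∩ 2·signedArea(FBD) = -819/89]
2. F_y = -116/89  [FD · GA = 6656/89 ∩ 2·signedArea(FBD) = -819/89]
   → F = (1485/89, -116/89)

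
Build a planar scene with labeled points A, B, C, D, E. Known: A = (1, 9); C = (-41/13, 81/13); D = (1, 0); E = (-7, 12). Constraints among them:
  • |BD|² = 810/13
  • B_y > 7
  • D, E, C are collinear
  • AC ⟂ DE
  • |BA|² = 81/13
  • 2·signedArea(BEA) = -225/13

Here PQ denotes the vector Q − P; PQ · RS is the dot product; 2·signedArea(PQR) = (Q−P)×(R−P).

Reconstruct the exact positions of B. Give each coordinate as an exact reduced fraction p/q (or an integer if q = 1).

1. B_x = -14/13  [line 3·x + 8·y + -750/13 = 0 ∩ |BD|² = 810/13]
2. B_y = 99/13  [line 3·x + 8·y + -750/13 = 0 ∩ |BD|² = 810/13]
   → B = (-14/13, 99/13)

B = (-14/13, 99/13)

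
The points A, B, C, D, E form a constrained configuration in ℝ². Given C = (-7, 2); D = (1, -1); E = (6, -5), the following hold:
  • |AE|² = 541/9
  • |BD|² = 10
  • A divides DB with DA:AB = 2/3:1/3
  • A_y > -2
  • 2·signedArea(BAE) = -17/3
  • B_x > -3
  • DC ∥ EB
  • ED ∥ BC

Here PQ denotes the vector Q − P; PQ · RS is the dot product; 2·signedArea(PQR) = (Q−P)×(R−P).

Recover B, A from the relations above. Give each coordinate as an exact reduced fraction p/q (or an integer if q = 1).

A = (-1, -5/3)
B = (-2, -2)

1. B_x = -2  [ED ∥ BC ∩ DC ∥ EB]
2. B_y = -2  [ED ∥ BC ∩ DC ∥ EB]
   → B = (-2, -2)
3. A_x = -1  [A divides DB with DA:AB = 2/3:1/3]
4. A_y = -5/3  [A divides DB with DA:AB = 2/3:1/3]
   → A = (-1, -5/3)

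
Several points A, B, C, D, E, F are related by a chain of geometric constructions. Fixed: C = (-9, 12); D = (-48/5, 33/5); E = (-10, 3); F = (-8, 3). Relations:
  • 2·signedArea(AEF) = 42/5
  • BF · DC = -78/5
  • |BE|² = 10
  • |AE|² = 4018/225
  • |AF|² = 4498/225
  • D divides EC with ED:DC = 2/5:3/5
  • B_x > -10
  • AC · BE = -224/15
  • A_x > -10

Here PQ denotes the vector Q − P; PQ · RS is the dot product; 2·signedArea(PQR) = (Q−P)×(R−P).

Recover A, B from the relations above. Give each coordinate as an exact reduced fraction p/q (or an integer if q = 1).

A = (-143/15, 36/5)
B = (-9, 6)

1. A_y = 36/5  [2·signedArea(AEF) = 42/5]
2. A_x = -143/15  [|AE|² = 4018/225]
   → A = (-143/15, 36/5)
3. B_x = -9  [line -3/5·x + -27/5·y + 27 = 0 ∩ |BE|² = 10]
4. B_y = 6  [line -3/5·x + -27/5·y + 27 = 0 ∩ |BE|² = 10]
   → B = (-9, 6)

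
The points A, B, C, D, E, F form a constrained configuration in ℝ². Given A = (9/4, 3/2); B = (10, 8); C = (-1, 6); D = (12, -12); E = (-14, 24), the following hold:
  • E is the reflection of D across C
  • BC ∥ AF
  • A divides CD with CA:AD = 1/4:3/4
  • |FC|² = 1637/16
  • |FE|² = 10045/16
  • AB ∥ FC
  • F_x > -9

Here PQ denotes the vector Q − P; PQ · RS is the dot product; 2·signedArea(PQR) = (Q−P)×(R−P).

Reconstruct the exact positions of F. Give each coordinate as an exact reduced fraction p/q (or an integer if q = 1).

F = (-35/4, -1/2)

1. F_x = -35/4  [AB ∥ FC ∩ BC ∥ AF]
2. F_y = -1/2  [AB ∥ FC ∩ BC ∥ AF]
   → F = (-35/4, -1/2)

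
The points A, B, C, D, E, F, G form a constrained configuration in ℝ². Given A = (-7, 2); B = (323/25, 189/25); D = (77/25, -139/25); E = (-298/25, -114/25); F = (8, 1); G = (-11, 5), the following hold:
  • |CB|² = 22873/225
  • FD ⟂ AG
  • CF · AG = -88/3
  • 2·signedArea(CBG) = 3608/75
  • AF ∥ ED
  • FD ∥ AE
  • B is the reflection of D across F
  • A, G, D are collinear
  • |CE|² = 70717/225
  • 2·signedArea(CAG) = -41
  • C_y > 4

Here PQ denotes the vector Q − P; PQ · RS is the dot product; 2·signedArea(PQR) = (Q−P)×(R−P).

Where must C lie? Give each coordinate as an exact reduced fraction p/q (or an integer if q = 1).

1. C_x = 248/75  [CF · AG = -88/3 ∩ 2·signedArea(CAG) = -41]
2. C_y = 113/25  [CF · AG = -88/3 ∩ 2·signedArea(CAG) = -41]
   → C = (248/75, 113/25)

C = (248/75, 113/25)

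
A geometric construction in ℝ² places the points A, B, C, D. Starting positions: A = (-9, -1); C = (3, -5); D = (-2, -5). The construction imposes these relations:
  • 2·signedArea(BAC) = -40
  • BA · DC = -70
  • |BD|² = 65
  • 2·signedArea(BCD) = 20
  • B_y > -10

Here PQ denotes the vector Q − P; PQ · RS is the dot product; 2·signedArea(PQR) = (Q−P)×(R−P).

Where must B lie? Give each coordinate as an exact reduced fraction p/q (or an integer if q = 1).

1. B_x = 5  [2·signedArea(BCD) = 20 ∩ BA · DC = -70]
2. B_y = -9  [2·signedArea(BCD) = 20 ∩ BA · DC = -70]
   → B = (5, -9)

B = (5, -9)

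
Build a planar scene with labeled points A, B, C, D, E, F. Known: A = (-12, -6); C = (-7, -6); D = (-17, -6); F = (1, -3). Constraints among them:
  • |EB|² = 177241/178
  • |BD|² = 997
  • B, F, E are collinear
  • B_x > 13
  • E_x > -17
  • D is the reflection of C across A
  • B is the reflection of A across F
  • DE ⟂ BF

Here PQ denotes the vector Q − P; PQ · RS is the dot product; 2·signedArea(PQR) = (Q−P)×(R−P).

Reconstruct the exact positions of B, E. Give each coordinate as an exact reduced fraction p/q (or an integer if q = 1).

B = (14, 0)
E = (-2981/178, -1263/178)

1. B_x = 14  [B is the reflection of A across F]
2. B_y = 0  [B is the reflection of A across F]
   → B = (14, 0)
3. E_x = -2981/178  [B, F, E are collinear ∩ DE ⟂ BF]
4. E_y = -1263/178  [B, F, E are collinear ∩ DE ⟂ BF]
   → E = (-2981/178, -1263/178)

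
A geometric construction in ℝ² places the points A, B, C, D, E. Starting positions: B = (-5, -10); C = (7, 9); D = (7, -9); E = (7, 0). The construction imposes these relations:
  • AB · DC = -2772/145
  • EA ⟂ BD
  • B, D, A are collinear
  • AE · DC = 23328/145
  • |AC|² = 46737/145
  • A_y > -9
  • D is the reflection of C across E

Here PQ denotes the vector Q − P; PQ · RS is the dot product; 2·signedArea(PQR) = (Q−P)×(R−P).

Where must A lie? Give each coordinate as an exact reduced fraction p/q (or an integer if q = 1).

1. A_x = 1123/145  [B, D, A are collinear ∩ EA ⟂ BD]
2. A_y = -1296/145  [B, D, A are collinear ∩ EA ⟂ BD]
   → A = (1123/145, -1296/145)

A = (1123/145, -1296/145)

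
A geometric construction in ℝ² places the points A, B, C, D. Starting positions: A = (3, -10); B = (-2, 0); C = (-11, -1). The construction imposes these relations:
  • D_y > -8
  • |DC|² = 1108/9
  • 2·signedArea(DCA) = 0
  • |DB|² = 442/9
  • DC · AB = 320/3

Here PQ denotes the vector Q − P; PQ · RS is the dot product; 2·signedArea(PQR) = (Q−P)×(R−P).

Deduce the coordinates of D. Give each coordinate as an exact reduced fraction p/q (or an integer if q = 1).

1. D_x = -5/3  [2·signedArea(DCA) = 0 ∩ DC · AB = 320/3]
2. D_y = -7  [2·signedArea(DCA) = 0 ∩ DC · AB = 320/3]
   → D = (-5/3, -7)

D = (-5/3, -7)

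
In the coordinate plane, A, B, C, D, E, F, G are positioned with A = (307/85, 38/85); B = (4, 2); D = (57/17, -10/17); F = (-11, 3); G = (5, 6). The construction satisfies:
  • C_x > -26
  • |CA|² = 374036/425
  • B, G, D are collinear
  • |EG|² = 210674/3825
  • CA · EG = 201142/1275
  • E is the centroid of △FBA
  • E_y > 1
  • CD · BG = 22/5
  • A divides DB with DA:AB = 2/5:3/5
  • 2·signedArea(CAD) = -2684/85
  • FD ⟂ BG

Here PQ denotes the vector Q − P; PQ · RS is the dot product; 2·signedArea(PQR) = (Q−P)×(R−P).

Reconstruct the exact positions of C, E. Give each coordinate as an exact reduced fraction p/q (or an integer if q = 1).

1. C_x = -2177/85  [2·signedArea(CAD) = -2684/85 ∩ CD · BG = 22/5]
2. C_y = 472/85  [2·signedArea(CAD) = -2684/85 ∩ CD · BG = 22/5]
   → C = (-2177/85, 472/85)
3. E_x = -96/85  [E is the centroid of △FBA]
4. E_y = 463/255  [E is the centroid of △FBA]
   → E = (-96/85, 463/255)

C = (-2177/85, 472/85)
E = (-96/85, 463/255)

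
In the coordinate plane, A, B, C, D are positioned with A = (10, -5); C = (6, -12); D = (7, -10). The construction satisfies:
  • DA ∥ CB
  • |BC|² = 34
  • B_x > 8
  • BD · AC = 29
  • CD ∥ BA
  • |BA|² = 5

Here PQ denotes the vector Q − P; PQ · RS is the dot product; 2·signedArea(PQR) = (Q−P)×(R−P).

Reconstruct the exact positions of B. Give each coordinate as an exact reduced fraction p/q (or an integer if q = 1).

1. B_x = 9  [CD ∥ BA ∩ DA ∥ CB]
2. B_y = -7  [CD ∥ BA ∩ DA ∥ CB]
   → B = (9, -7)

B = (9, -7)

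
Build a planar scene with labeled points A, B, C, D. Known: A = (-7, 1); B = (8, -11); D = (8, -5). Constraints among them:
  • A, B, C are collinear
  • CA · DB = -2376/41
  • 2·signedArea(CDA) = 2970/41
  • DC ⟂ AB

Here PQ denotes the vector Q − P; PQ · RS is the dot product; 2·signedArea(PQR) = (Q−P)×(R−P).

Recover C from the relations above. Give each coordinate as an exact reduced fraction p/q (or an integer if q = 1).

1. C_x = 208/41  [A, B, C are collinear ∩ DC ⟂ AB]
2. C_y = -355/41  [A, B, C are collinear ∩ DC ⟂ AB]
   → C = (208/41, -355/41)

C = (208/41, -355/41)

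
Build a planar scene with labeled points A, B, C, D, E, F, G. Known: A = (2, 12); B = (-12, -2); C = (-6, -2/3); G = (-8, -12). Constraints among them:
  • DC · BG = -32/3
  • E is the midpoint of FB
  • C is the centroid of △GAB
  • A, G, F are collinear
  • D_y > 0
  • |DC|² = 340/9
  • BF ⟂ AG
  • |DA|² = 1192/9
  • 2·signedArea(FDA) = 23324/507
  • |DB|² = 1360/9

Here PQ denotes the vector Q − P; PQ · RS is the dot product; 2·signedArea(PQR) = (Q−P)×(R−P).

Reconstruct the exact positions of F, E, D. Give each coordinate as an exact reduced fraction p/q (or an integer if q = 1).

D = (0, 2/3)
E = (-1440/169, -583/169)
F = (-852/169, -828/169)

1. F_x = -852/169  [A, G, F are collinear ∩ BF ⟂ AG]
2. F_y = -828/169  [A, G, F are collinear ∩ BF ⟂ AG]
   → F = (-852/169, -828/169)
3. E_x = -1440/169  [E is the midpoint of FB]
4. E_y = -583/169  [E is the midpoint of FB]
   → E = (-1440/169, -583/169)
5. D_x = 0  [DC · BG = -32/3 ∩ 2·signedArea(FDA) = 23324/507]
6. D_y = 2/3  [DC · BG = -32/3 ∩ 2·signedArea(FDA) = 23324/507]
   → D = (0, 2/3)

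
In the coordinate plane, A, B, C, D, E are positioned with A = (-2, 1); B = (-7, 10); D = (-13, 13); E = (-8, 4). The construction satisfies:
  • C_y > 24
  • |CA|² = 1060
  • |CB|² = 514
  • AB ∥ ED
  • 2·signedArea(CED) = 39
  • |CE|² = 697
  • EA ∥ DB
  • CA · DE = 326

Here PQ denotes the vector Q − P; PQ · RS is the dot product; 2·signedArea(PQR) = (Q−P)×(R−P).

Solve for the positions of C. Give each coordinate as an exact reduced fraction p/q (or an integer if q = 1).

1. C_x = -24  [CA · DE = 326 ∩ 2·signedArea(CED) = 39]
2. C_y = 25  [CA · DE = 326 ∩ 2·signedArea(CED) = 39]
   → C = (-24, 25)

C = (-24, 25)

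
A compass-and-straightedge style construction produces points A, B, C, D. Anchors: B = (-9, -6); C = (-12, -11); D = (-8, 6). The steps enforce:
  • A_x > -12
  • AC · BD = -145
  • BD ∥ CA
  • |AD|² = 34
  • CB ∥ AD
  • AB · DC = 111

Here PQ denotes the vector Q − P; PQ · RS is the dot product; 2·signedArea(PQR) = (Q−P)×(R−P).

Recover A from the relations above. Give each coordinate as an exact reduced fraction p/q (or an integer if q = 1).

A = (-11, 1)

1. A_x = -11  [CB ∥ AD ∩ BD ∥ CA]
2. A_y = 1  [CB ∥ AD ∩ BD ∥ CA]
   → A = (-11, 1)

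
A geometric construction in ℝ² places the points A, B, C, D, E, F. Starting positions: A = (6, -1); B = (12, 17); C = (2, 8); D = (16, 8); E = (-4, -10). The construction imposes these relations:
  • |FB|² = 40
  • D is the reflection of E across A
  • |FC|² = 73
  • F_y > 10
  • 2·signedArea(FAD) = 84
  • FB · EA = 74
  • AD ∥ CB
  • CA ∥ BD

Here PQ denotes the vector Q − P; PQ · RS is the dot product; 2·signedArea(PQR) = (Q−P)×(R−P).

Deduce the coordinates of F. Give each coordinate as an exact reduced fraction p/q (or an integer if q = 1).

F = (10, 11)

1. F_x = 10  [FB · EA = 74 ∩ 2·signedArea(FAD) = 84]
2. F_y = 11  [FB · EA = 74 ∩ 2·signedArea(FAD) = 84]
   → F = (10, 11)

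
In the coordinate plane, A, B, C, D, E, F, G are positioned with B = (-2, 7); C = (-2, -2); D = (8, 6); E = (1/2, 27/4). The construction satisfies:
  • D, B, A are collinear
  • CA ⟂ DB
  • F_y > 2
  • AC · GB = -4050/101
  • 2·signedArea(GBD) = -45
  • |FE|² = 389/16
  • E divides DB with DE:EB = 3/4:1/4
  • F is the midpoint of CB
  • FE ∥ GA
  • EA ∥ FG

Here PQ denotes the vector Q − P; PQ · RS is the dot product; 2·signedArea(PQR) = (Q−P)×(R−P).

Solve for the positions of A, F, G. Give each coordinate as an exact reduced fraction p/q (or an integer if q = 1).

A = (-112/101, 698/101)
F = (-2, 5/2)
G = (-729/202, 1075/404)

1. A_x = -112/101  [D, B, A are collinear ∩ CA ⟂ DB]
2. A_y = 698/101  [D, B, A are collinear ∩ CA ⟂ DB]
   → A = (-112/101, 698/101)
3. F_x = -2  [F is the midpoint of CB]
4. F_y = 5/2  [F is the midpoint of CB]
   → F = (-2, 5/2)
5. G_x = -729/202  [FE ∥ GA ∩ EA ∥ FG]
6. G_y = 1075/404  [FE ∥ GA ∩ EA ∥ FG]
   → G = (-729/202, 1075/404)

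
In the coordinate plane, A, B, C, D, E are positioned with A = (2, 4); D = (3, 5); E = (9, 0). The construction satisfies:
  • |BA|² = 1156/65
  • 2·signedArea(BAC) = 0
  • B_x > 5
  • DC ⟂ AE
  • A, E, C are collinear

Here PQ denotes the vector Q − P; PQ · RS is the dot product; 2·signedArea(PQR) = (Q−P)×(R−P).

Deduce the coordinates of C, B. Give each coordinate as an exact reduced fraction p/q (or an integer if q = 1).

1. C_x = 151/65  [A, E, C are collinear ∩ DC ⟂ AE]
2. C_y = 248/65  [A, E, C are collinear ∩ DC ⟂ AE]
   → C = (151/65, 248/65)
3. B_x = 368/65  [line 12/65·x + 21/65·y + -108/65 = 0 ∩ |BA|² = 1156/65]
4. B_y = 124/65  [line 12/65·x + 21/65·y + -108/65 = 0 ∩ |BA|² = 1156/65]
   → B = (368/65, 124/65)

B = (368/65, 124/65)
C = (151/65, 248/65)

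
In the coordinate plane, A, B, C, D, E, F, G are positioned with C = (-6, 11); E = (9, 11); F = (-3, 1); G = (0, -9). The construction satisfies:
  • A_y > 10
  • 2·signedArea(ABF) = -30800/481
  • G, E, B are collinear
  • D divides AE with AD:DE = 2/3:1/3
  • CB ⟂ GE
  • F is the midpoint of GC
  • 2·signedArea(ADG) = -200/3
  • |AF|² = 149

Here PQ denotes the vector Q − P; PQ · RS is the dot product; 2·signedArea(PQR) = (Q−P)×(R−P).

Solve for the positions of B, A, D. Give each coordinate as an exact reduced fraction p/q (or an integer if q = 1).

1. B_x = 3114/481  [G, E, B are collinear ∩ CB ⟂ GE]
2. B_y = 2591/481  [G, E, B are collinear ∩ CB ⟂ GE]
   → B = (3114/481, 2591/481)
3. A_x = 4  [line 2110/481·x + -4557/481·y + 41687/481 = 0 ∩ |AF|² = 149]
4. A_y = 11  [line 2110/481·x + -4557/481·y + 41687/481 = 0 ∩ |AF|² = 149]
   → A = (4, 11)
5. D_x = 22/3  [D divides AE with AD:DE = 2/3:1/3]
6. D_y = 11  [D divides AE with AD:DE = 2/3:1/3]
   → D = (22/3, 11)

A = (4, 11)
B = (3114/481, 2591/481)
D = (22/3, 11)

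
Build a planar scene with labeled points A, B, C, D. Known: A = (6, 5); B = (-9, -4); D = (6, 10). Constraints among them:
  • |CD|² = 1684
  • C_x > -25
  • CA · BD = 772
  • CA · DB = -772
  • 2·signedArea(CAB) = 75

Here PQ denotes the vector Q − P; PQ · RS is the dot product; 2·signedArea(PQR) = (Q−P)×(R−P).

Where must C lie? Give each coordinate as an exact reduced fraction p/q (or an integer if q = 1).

1. C_x = -24  [CA · DB = -772 ∩ 2·signedArea(CAB) = 75]
2. C_y = -18  [CA · DB = -772 ∩ 2·signedArea(CAB) = 75]
   → C = (-24, -18)

C = (-24, -18)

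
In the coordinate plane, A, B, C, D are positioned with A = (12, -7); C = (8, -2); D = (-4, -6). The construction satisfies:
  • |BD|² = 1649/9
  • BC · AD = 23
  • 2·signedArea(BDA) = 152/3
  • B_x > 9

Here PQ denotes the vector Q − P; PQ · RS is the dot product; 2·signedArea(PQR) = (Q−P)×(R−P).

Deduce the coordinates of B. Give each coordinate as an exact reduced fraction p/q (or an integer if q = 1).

B = (28/3, -11/3)

1. B_x = 28/3  [2·signedArea(BDA) = 152/3 ∩ BC · AD = 23]
2. B_y = -11/3  [2·signedArea(BDA) = 152/3 ∩ BC · AD = 23]
   → B = (28/3, -11/3)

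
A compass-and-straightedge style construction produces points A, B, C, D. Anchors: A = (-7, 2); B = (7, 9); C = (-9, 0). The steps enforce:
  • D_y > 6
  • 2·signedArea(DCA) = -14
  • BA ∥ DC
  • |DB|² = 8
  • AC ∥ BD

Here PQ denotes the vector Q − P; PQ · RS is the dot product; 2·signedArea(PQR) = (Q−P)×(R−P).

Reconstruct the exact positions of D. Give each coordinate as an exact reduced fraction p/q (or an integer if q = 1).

D = (5, 7)

1. D_x = 5  [BA ∥ DC ∩ AC ∥ BD]
2. D_y = 7  [BA ∥ DC ∩ AC ∥ BD]
   → D = (5, 7)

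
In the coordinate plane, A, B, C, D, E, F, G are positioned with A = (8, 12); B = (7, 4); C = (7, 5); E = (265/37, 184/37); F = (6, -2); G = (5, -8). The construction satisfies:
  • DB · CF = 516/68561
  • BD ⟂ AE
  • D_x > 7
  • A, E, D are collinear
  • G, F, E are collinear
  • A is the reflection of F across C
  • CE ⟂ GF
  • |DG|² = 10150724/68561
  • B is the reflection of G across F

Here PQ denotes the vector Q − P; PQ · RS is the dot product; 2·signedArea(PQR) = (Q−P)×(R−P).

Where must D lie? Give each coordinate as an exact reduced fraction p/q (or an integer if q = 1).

D = (483047/68561, 273872/68561)

1. D_x = 483047/68561  [A, E, D are collinear ∩ BD ⟂ AE]
2. D_y = 273872/68561  [A, E, D are collinear ∩ BD ⟂ AE]
   → D = (483047/68561, 273872/68561)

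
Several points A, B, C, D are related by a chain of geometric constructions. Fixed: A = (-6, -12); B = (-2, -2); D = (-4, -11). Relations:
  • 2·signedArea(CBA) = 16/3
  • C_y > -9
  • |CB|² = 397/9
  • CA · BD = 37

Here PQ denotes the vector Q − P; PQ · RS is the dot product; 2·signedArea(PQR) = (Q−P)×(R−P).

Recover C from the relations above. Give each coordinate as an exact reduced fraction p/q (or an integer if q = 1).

C = (-4, -25/3)

1. C_x = -4  [2·signedArea(CBA) = 16/3 ∩ CA · BD = 37]
2. C_y = -25/3  [2·signedArea(CBA) = 16/3 ∩ CA · BD = 37]
   → C = (-4, -25/3)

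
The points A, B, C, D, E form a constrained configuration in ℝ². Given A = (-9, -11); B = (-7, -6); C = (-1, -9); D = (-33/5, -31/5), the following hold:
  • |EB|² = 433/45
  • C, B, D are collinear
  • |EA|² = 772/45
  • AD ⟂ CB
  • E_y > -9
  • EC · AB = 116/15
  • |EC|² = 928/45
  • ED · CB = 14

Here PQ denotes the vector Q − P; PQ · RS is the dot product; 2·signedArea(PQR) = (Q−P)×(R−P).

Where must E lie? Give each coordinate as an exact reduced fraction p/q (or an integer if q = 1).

1. E_x = -83/15  [ED · CB = 14 ∩ EC · AB = 116/15]
2. E_y = -131/15  [ED · CB = 14 ∩ EC · AB = 116/15]
   → E = (-83/15, -131/15)

E = (-83/15, -131/15)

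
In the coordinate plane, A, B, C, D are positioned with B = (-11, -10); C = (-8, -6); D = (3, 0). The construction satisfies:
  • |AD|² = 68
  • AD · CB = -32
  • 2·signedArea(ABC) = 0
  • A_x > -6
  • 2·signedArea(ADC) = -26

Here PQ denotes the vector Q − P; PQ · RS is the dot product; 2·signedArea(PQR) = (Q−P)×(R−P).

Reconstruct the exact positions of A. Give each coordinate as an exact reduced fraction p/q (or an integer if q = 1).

A = (-5, -2)

1. A_x = -5  [2·signedArea(ABC) = 0 ∩ AD · CB = -32]
2. A_y = -2  [2·signedArea(ABC) = 0 ∩ AD · CB = -32]
   → A = (-5, -2)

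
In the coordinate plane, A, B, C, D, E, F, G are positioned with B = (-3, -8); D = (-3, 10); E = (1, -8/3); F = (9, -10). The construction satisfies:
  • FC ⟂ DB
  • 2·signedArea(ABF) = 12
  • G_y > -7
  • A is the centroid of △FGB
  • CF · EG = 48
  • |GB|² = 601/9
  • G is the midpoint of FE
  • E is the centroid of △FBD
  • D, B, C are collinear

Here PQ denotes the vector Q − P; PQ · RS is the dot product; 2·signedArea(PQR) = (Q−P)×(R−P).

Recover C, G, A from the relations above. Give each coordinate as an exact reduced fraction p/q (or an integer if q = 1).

A = (11/3, -73/9)
C = (-3, -10)
G = (5, -19/3)

1. C_x = -3  [D, B, C are collinear ∩ FC ⟂ DB]
2. C_y = -10  [D, B, C are collinear ∩ FC ⟂ DB]
   → C = (-3, -10)
3. G_x = 5  [G is the midpoint of FE]
4. G_y = -19/3  [G is the midpoint of FE]
   → G = (5, -19/3)
5. A_x = 11/3  [A is the centroid of △FGB]
6. A_y = -73/9  [A is the centroid of △FGB]
   → A = (11/3, -73/9)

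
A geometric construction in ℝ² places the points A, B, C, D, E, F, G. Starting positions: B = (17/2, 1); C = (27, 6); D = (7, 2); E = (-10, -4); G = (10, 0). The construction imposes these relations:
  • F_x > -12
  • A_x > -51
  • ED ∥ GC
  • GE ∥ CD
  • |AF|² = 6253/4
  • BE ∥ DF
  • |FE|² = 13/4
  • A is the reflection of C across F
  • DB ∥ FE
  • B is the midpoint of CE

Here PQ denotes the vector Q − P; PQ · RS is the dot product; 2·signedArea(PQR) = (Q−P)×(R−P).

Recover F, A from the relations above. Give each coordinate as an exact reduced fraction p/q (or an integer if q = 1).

1. F_x = -23/2  [DB ∥ FE ∩ BE ∥ DF]
2. F_y = -3  [DB ∥ FE ∩ BE ∥ DF]
   → F = (-23/2, -3)
3. A_x = -50  [A is the reflection of C across F]
4. A_y = -12  [A is the reflection of C across F]
   → A = (-50, -12)

A = (-50, -12)
F = (-23/2, -3)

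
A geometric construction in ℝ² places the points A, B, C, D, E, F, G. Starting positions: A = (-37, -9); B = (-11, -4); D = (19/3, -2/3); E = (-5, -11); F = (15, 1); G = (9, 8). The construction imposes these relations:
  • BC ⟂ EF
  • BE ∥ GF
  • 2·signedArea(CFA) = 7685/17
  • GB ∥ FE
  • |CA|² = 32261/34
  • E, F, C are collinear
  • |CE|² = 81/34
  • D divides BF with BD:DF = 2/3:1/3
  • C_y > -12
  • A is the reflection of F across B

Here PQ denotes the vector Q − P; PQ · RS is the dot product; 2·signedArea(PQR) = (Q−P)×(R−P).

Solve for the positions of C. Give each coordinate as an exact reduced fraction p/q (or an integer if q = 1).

1. C_x = -215/34  [E, F, C are collinear ∩ BC ⟂ EF]
2. C_y = -401/34  [E, F, C are collinear ∩ BC ⟂ EF]
   → C = (-215/34, -401/34)

C = (-215/34, -401/34)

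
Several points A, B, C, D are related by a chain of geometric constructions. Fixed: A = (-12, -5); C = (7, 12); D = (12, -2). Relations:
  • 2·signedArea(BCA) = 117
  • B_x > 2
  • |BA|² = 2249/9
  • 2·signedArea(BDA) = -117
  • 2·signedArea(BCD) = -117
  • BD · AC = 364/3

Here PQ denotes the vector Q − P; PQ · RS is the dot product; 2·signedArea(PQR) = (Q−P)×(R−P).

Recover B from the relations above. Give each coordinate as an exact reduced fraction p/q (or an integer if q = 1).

1. B_x = 7/3  [2·signedArea(BDA) = -117 ∩ 2·signedArea(BCA) = 117]
2. B_y = 5/3  [2·signedArea(BDA) = -117 ∩ 2·signedArea(BCA) = 117]
   → B = (7/3, 5/3)

B = (7/3, 5/3)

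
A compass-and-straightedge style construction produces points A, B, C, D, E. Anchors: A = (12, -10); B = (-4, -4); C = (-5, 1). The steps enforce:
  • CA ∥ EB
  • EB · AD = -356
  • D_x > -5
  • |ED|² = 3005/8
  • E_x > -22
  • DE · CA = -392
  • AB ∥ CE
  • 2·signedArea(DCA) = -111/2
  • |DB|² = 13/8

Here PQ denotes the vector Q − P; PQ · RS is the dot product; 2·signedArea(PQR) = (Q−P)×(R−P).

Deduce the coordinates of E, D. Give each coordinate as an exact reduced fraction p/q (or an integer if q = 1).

1. E_x = -21  [CA ∥ EB ∩ AB ∥ CE]
2. E_y = 7  [CA ∥ EB ∩ AB ∥ CE]
   → E = (-21, 7)
3. D_x = -17/4  [DE · CA = -392 ∩ 2·signedArea(DCA) = -111/2]
4. D_y = -11/4  [DE · CA = -392 ∩ 2·signedArea(DCA) = -111/2]
   → D = (-17/4, -11/4)

D = (-17/4, -11/4)
E = (-21, 7)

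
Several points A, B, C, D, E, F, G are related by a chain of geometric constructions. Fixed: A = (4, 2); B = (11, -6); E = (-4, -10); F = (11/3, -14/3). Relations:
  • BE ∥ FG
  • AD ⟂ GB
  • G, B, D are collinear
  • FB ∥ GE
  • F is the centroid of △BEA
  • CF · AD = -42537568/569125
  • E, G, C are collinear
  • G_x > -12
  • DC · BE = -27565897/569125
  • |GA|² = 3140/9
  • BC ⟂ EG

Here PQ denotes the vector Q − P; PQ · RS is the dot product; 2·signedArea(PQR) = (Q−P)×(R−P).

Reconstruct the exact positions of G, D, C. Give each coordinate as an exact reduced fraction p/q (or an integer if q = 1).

1. G_x = -34/3  [FB ∥ GE ∩ BE ∥ FG]
2. G_y = -26/3  [FB ∥ GE ∩ BE ∥ FG]
   → G = (-34/3, -26/3)
3. D_x = 22948/4553  [G, B, D are collinear ∩ AD ⟂ GB]
4. D_y = -30558/4553  [G, B, D are collinear ∩ AD ⟂ GB]
   → D = (22948/4553, -30558/4553)
5. C_x = 1227/125  [E, G, C are collinear ∩ BC ⟂ EG]
6. C_y = -1564/125  [E, G, C are collinear ∩ BC ⟂ EG]
   → C = (1227/125, -1564/125)

C = (1227/125, -1564/125)
D = (22948/4553, -30558/4553)
G = (-34/3, -26/3)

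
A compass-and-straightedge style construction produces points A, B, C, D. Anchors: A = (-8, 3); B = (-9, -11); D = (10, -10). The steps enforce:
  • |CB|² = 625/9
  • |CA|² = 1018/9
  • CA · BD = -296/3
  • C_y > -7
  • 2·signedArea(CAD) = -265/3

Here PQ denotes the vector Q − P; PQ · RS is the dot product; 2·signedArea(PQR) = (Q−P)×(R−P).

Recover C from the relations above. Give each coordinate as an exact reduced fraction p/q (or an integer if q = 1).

C = (-7/3, -6)

1. C_x = -7/3  [2·signedArea(CAD) = -265/3 ∩ CA · BD = -296/3]
2. C_y = -6  [2·signedArea(CAD) = -265/3 ∩ CA · BD = -296/3]
   → C = (-7/3, -6)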